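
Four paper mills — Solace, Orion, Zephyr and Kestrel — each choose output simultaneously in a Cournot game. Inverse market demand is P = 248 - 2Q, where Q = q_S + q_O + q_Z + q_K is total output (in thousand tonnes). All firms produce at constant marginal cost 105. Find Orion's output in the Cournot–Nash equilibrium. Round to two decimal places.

Each firm earns π_i = (248 - 2Q)q_i - 105q_i.
First-order condition (treating rivals' output as given): 143 - 4q_i - 2·Σ_{j≠i} q_j = 0.
By symmetry each firm produces the same amount; substituting Σ_{j≠i} q_j = 3q_i yields q_i = 143/10.

14.30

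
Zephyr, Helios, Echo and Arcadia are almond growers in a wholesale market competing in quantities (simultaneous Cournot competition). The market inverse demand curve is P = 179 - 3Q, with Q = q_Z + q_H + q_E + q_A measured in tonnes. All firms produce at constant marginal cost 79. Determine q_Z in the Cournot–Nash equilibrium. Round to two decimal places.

6.67

A representative firm's profit is π_i = q_i(179 - 3Q) - 79q_i.
Setting ∂π_i/∂q_i = 0 with rivals' quantities fixed: 100 - 6q_i - 3·Σ_{j≠i} q_j = 0.
With identical firms every q_j equals q_i, so Σ_{j≠i} q_j = 3q_i and 100 = 15q_i, giving q_i = 20/3.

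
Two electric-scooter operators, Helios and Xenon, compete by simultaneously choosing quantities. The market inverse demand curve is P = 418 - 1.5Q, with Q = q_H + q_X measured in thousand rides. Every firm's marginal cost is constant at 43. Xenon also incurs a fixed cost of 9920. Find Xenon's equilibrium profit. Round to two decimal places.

Each firm earns π_i = (418 - 1.5Q)q_i - 43q_i.
First-order condition (treating rivals' output as given): 375 - 3q_i - (3/2)q_j = 0.
By symmetry each firm produces the same amount; substituting q_j = q_i yields q_i = 375/(9/2) = 250/3.
Price P = 418 - (3/2)·(500/3) = 168.
Xenon's profit: (168 - 43)·(250/3) - 9920 = 1490/3.

496.67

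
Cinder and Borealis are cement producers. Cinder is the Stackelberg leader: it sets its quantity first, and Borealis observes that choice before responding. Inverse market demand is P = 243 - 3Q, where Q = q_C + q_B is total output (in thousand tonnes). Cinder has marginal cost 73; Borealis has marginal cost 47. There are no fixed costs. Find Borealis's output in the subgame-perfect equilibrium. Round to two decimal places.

The follower Borealis best-responds to any q_C: π_B = (243 - 3Q)q_B - 47q_B.
Follower FOC: 196 - 3q_C - 6q_B = 0, so q_B(q_C) = (196 - 3q_C)/6.
Cinder substitutes q_B(q_C) into its own profit: π_C = q_C(243 - 3q_C - (196 - 3q_C)/2) - 73q_C = (145 - (3/2)q_C)q_C - 73q_C.
Leader FOC: 72 - 3q_C = 0, so q_C = 24.
Then q_B = (196 - 3·24)/6 = 62/3.

20.67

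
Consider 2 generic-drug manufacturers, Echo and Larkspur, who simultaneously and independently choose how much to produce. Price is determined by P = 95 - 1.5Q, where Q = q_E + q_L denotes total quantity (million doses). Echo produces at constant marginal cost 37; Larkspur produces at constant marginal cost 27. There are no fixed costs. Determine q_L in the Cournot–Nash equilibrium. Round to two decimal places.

Echo's profit: π_E = (95 - 1.5Q)q_E - (37q_E). Setting ∂π_E/∂q_E = 0: 58 - 3q_E - (3/2)(q_L) = 0.
Larkspur's profit: π_L = (95 - 1.5Q)q_L - (27q_L). Setting ∂π_L/∂q_L = 0: 68 - 3q_L - (3/2)(q_E) = 0.
Rearranging gives the reaction functions q_E = (58 - (3/2)q_L)/3 and q_L = (68 - (3/2)q_E)/3.
Solving the pair: q_E = 32/3, q_L = 52/3.

17.33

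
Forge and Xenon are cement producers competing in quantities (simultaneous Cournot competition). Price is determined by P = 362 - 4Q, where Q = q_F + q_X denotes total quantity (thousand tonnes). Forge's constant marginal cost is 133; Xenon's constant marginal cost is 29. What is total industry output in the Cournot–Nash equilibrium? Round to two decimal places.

Forge's profit: π_F = (362 - 4Q)q_F - (133q_F). Setting ∂π_F/∂q_F = 0: 229 - 8q_F - 4(q_X) = 0.
Xenon's profit: π_X = (362 - 4Q)q_X - (29q_X). Setting ∂π_X/∂q_X = 0: 333 - 8q_X - 4(q_F) = 0.
Rearranging gives the reaction functions q_F = (229 - 4q_X)/8 and q_X = (333 - 4q_F)/8.
Substituting one into the other gives q_F = 125/12 and q_X = 437/12.
Total output Q = 125/12 + 437/12 = 281/6.

46.83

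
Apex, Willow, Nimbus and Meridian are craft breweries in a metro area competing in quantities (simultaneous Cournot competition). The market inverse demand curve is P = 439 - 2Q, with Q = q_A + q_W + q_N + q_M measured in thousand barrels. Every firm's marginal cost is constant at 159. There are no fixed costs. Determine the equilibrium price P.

A representative firm's profit is π_i = q_i(439 - 2Q) - 159q_i.
Setting ∂π_i/∂q_i = 0 with rivals' quantities fixed: 280 - 4q_i - 2·Σ_{j≠i} q_j = 0.
By symmetry each firm produces the same amount; substituting Σ_{j≠i} q_j = 3q_i yields q_i = 280/10 = 28.
Total output Q = 112, so price P = 439 - 2·112 = 215.

215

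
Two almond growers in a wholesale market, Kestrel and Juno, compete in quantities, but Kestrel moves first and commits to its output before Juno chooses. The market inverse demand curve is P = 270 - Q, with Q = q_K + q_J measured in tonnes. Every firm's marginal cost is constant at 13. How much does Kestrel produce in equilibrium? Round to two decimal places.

128.50

Solve by backward induction. Given q_K, the follower Juno maximises π_J = (270 - q_K - q_J)q_J - 13q_J.
∂π_J/∂q_J = 257 - q_K - 2q_J = 0 gives the reaction function q_J = (257 - q_K)/2.
Kestrel substitutes q_J(q_K) into its own profit: π_K = q_K(270 - q_K - (257 - q_K)/2) - 13q_K = (283/2 - (1/2)q_K)q_K - 13q_K.
The leader's first-order condition 257/2 - q_K = 0 yields q_K = 257/2.
Then q_J = (257 - 257/2)/2 = 257/4.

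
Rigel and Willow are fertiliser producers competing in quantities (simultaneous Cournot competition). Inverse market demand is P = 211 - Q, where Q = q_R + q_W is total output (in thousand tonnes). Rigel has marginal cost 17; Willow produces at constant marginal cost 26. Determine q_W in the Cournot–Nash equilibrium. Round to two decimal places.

58.67

Rigel's profit: π_R = (211 - Q)q_R - (17q_R). Setting ∂π_R/∂q_R = 0: 194 - 2q_R - (q_W) = 0.
Willow's profit: π_W = (211 - Q)q_W - (26q_W). Setting ∂π_W/∂q_W = 0: 185 - 2q_W - (q_R) = 0.
Rearranging gives the reaction functions q_R = (194 - q_W)/2 and q_W = (185 - q_R)/2.
Solving the pair: q_R = 203/3, q_W = 176/3.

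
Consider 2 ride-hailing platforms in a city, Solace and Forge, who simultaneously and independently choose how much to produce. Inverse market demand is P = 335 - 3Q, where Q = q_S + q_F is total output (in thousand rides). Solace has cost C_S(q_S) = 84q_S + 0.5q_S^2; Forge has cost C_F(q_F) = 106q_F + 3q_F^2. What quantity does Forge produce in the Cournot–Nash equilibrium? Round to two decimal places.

11.33

Solace's profit: π_S = (335 - 3Q)q_S - (84q_S + (1/2)q_S²). Setting ∂π_S/∂q_S = 0: 251 - 7q_S - 3(q_F) = 0.
Forge's first-order condition: 229 - 12q_F - 3(q_S) = 0.
Best responses: q_S = (251 - 3q_F)/7, q_F = (229 - 3q_S)/12.
Solving the pair: q_S = 31, q_F = 34/3.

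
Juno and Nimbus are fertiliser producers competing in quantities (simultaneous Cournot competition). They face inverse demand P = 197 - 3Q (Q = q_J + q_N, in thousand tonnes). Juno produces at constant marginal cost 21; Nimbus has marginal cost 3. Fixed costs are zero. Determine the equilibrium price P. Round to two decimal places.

73.67

Juno's profit: π_J = (197 - 3Q)q_J - (21q_J). Setting ∂π_J/∂q_J = 0: 176 - 6q_J - 3(q_N) = 0.
Nimbus's first-order condition: 194 - 6q_N - 3(q_J) = 0.
Rearranging gives the reaction functions q_J = (176 - 3q_N)/6 and q_N = (194 - 3q_J)/6.
Substituting one into the other gives q_J = 158/9 and q_N = 212/9.
Total output Q = 370/9, so price P = 197 - 3·(370/9) = 221/3.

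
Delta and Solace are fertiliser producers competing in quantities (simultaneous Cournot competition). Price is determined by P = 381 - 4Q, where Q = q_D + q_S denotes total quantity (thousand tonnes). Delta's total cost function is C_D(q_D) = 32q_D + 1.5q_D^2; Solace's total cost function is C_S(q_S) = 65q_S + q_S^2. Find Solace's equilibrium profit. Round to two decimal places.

2448.17

Delta's profit: π_D = (381 - 4Q)q_D - (32q_D + (3/2)q_D²). Setting ∂π_D/∂q_D = 0: 349 - 11q_D - 4(q_S) = 0.
Solace's first-order condition: 316 - 10q_S - 4(q_D) = 0.
Rearranging gives the reaction functions q_D = (349 - 4q_S)/11 and q_S = (316 - 4q_D)/10.
Substituting one into the other gives q_D = 1113/47 and q_S = 1040/47.
Price P = 381 - 4·45.8085 = 197.7660.
Solace's profit: 197.7660·(1040/47) - 65·(1040/47) - (1040/47)² = 2448.1666.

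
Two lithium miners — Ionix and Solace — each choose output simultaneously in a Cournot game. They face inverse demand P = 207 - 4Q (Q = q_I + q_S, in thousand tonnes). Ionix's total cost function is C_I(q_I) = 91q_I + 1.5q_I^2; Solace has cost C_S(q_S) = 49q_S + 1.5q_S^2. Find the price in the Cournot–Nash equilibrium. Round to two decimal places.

Ionix's profit: π_I = (207 - 4Q)q_I - (91q_I + (3/2)q_I²). Setting ∂π_I/∂q_I = 0: 116 - 11q_I - 4(q_S) = 0.
Solace's first-order condition: 158 - 11q_S - 4(q_I) = 0.
Rearranging gives the reaction functions q_I = (116 - 4q_S)/11 and q_S = (158 - 4q_I)/11.
Solving the pair: q_I = 92/15, q_S = 182/15.
Total output Q = 274/15, so price P = 207 - 4·(274/15) = 133.9333.

133.93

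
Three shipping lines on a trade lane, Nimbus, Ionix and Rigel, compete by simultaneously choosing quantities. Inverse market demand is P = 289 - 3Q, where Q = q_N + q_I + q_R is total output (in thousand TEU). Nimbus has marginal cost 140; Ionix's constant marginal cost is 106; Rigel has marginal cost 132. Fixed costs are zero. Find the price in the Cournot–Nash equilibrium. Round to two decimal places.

166.75

Nimbus's profit: π_N = (289 - 3Q)q_N - (140q_N). Setting ∂π_N/∂q_N = 0: 149 - 6q_N - 3(q_I + q_R) = 0.
Ionix's first-order condition: 183 - 6q_I - 3(q_N + q_R) = 0.
Rigel's profit: π_R = (289 - 3Q)q_R - (132q_R). Setting ∂π_R/∂q_R = 0: 157 - 6q_R - 3(q_N + q_I) = 0.
Summing all 3 equations gives 489 − 12Q = 0, hence Q = 163/4.
Back-substituting: q_N = (149 − 489/4)/3 = 107/12, q_I = (183 − 489/4)/3 = 81/4, q_R = (157 − 489/4)/3 = 139/12.
Total output Q = 163/4, so price P = 289 - 3·(163/4) = 667/4.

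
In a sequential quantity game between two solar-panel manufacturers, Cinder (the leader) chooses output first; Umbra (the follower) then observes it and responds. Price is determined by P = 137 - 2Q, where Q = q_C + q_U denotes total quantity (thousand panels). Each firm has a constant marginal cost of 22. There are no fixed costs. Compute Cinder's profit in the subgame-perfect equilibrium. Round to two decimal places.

826.56

The follower Umbra best-responds to any q_C: π_U = (137 - 2Q)q_U - 22q_U.
∂π_U/∂q_U = 115 - 2q_C - 4q_U = 0 gives the reaction function q_U = (115 - 2q_C)/4.
Cinder substitutes q_U(q_C) into its own profit: π_C = q_C(137 - 2q_C - (115 - 2q_C)/2) - 22q_C = (159/2 - q_C)q_C - 22q_C.
The leader's first-order condition 115/2 - 2q_C = 0 yields q_C = 115/4.
Then q_U = (115 - 2·(115/4))/4 = 115/8.
Price P = 137 - 2·(345/8) = 203/4.
Cinder's profit: (203/4 - 22)·(115/4) = 826.5625.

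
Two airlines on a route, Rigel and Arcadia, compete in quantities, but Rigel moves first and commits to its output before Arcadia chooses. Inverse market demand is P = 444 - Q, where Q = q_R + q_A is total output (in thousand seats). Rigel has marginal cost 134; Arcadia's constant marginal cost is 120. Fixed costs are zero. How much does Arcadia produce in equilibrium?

88

The follower Arcadia best-responds to any q_R: π_A = (444 - Q)q_A - 120q_A.
∂π_A/∂q_A = 324 - q_R - 2q_A = 0 gives the reaction function q_A = (324 - q_R)/2.
Rigel substitutes q_A(q_R) into its own profit: π_R = q_R(444 - q_R - (324 - q_R)/2) - 134q_R = (282 - (1/2)q_R)q_R - 134q_R.
The leader's first-order condition 148 - q_R = 0 yields q_R = 148.
Then q_A = (324 - 148)/2 = 88.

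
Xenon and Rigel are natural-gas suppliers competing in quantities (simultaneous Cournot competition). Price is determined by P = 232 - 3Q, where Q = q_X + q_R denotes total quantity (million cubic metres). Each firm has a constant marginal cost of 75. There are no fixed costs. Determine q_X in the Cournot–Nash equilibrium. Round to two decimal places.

17.44

A representative firm's profit is π_i = q_i(232 - 3Q) - 75q_i.
First-order condition (treating rivals' output as given): 157 - 6q_i - 3q_j = 0.
With identical firms every q_j equals q_i, so q_j = q_i and 157 = 9q_i, giving q_i = 157/9.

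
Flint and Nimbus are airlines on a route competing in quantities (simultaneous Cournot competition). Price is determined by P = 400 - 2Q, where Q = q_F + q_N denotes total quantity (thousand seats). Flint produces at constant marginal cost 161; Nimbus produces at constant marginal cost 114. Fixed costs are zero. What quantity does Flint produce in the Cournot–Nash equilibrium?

Flint's profit: π_F = (400 - 2Q)q_F - (161q_F). Setting ∂π_F/∂q_F = 0: 239 - 4q_F - 2(q_N) = 0.
Nimbus's first-order condition: 286 - 4q_N - 2(q_F) = 0.
So q_F = (239 - 2q_N)/4 and q_N = (286 - 2q_F)/4.
Substituting one into the other gives q_F = 32 and q_N = 111/2.

32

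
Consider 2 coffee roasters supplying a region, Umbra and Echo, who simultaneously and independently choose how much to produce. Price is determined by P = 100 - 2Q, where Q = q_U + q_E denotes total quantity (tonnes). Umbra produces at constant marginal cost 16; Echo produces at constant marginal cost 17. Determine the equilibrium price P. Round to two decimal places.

Umbra's profit: π_U = (100 - 2Q)q_U - (16q_U). Setting ∂π_U/∂q_U = 0: 84 - 4q_U - 2(q_E) = 0.
Echo's profit: π_E = (100 - 2Q)q_E - (17q_E). Setting ∂π_E/∂q_E = 0: 83 - 4q_E - 2(q_U) = 0.
Best responses: q_U = (84 - 2q_E)/4, q_E = (83 - 2q_U)/4.
Solving the pair: q_U = 85/6, q_E = 41/3.
Total output Q = 167/6, so price P = 100 - 2·(167/6) = 133/3.

44.33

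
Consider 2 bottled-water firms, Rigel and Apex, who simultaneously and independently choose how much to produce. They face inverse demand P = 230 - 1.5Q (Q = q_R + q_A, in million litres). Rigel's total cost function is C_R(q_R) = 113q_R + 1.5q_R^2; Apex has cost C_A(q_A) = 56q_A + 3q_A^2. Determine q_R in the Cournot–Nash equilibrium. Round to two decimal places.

Rigel's profit: π_R = (230 - 1.5Q)q_R - (113q_R + (3/2)q_R²). Setting ∂π_R/∂q_R = 0: 117 - 6q_R - (3/2)(q_A) = 0.
Apex's first-order condition: 174 - 9q_A - (3/2)(q_R) = 0.
Best responses: q_R = (117 - (3/2)q_A)/6, q_A = (174 - (3/2)q_R)/9.
Solving the pair: q_R = 352/23, q_A = 386/23.

15.30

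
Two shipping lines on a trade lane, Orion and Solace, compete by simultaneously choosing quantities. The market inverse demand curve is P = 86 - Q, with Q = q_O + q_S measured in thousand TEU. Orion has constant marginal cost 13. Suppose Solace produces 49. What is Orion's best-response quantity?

With the rival's output fixed at 49, Orion's profit is π_O = (86 - 49 - q_O)q_O - (13q_O) = (37 - q_O)q_O - (13q_O).
∂π_O/∂q_O = 24 - 2q_O = 0, so q_O = 12.

12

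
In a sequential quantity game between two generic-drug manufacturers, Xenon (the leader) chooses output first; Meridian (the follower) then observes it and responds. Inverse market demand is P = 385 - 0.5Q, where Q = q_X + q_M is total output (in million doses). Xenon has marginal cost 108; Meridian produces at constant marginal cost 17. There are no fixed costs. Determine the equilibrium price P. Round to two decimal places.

154.50

The follower Meridian best-responds to any q_X: π_M = (385 - 0.5Q)q_M - 17q_M.
∂π_M/∂q_M = 368 - (1/2)q_X - q_M = 0 gives the reaction function q_M = (368 - (1/2)q_X).
Xenon substitutes q_M(q_X) into its own profit: π_X = q_X(385 - (1/2)q_X - (368 - (1/2)q_X)/2) - 108q_X = (201 - (1/4)q_X)q_X - 108q_X.
Leader FOC: 93 - (1/2)q_X = 0, so q_X = 186.
Then q_M = (368 - (1/2)·186) = 275.
Total output Q = 461, so price P = 385 - (1/2)·461 = 309/2.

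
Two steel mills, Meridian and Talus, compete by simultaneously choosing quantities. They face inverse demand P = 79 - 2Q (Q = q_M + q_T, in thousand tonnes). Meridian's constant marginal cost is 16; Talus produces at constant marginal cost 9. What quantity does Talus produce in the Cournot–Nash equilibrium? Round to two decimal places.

12.83

Meridian's profit: π_M = (79 - 2Q)q_M - (16q_M). Setting ∂π_M/∂q_M = 0: 63 - 4q_M - 2(q_T) = 0.
Talus's profit: π_T = (79 - 2Q)q_T - (9q_T). Setting ∂π_T/∂q_T = 0: 70 - 4q_T - 2(q_M) = 0.
Rearranging gives the reaction functions q_M = (63 - 2q_T)/4 and q_T = (70 - 2q_M)/4.
Substituting one into the other gives q_M = 28/3 and q_T = 77/6.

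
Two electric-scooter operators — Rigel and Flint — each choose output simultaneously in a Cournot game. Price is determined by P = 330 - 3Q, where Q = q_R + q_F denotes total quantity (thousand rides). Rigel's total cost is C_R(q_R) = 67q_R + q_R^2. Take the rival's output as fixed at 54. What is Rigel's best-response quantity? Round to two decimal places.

12.63

With the rival's output fixed at 54, Rigel's profit is π_R = (330 - 3·54 - 3q_R)q_R - (67q_R + q_R²) = (168 - 3q_R)q_R - (67q_R + q_R²).
∂π_R/∂q_R = 101 - 8q_R = 0, so q_R = 101/8.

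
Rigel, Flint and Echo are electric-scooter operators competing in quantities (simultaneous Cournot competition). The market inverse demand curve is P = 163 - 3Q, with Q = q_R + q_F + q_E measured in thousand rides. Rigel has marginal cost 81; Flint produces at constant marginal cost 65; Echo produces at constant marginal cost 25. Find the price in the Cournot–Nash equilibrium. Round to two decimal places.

Rigel's profit: π_R = (163 - 3Q)q_R - (81q_R). Setting ∂π_R/∂q_R = 0: 82 - 6q_R - 3(q_F + q_E) = 0.
Flint's profit: π_F = (163 - 3Q)q_F - (65q_F). Setting ∂π_F/∂q_F = 0: 98 - 6q_F - 3(q_R + q_E) = 0.
Echo's profit: π_E = (163 - 3Q)q_E - (25q_E). Setting ∂π_E/∂q_E = 0: 138 - 6q_E - 3(q_R + q_F) = 0.
Adding the 3 conditions: 318 − 6Q − 6Q = 0, i.e. Q = 53/2.
Back-substituting: q_R = (82 − 159/2)/3 = 5/6, q_F = (98 − 159/2)/3 = 37/6, q_E = (138 − 159/2)/3 = 39/2.
Total output Q = 53/2, so price P = 163 - 3·(53/2) = 167/2.

83.50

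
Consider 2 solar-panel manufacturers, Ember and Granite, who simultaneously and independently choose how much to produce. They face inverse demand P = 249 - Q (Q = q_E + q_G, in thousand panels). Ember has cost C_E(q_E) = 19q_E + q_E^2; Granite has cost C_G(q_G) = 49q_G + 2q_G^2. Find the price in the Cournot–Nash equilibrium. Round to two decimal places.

172.91

Ember's profit: π_E = (249 - Q)q_E - (19q_E + q_E²). Setting ∂π_E/∂q_E = 0: 230 - 4q_E - (q_G) = 0.
Granite's profit: π_G = (249 - Q)q_G - (49q_G + 2q_G²). Setting ∂π_G/∂q_G = 0: 200 - 6q_G - (q_E) = 0.
Rearranging gives the reaction functions q_E = (230 - q_G)/4 and q_G = (200 - q_E)/6.
Substituting one into the other gives q_E = 1180/23 and q_G = 570/23.
Total output Q = 1750/23, so price P = 249 - 1750/23 = 172.9130.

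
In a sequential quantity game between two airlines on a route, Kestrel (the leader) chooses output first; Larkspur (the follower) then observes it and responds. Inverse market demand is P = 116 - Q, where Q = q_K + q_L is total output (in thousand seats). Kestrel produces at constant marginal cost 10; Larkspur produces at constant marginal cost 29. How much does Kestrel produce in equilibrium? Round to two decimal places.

Solve by backward induction. Given q_K, the follower Larkspur maximises π_L = (116 - q_K - q_L)q_L - 29q_L.
Setting the follower's marginal profit to zero, 87 - q_K - 2q_L = 0, i.e. q_L = (87 - q_K)/2.
Kestrel substitutes q_L(q_K) into its own profit: π_K = q_K(116 - q_K - (87 - q_K)/2) - 10q_K = (145/2 - (1/2)q_K)q_K - 10q_K.
Maximising: ∂π_K/∂q_K = 125/2 - q_K = 0, giving q_K = 125/2.
Then q_L = (87 - 125/2)/2 = 49/4.

62.50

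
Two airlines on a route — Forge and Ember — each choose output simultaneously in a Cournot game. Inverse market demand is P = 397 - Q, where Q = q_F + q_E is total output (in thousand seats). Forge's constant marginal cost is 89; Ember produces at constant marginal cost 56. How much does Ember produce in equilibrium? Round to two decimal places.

124.67

Forge's profit: π_F = (397 - Q)q_F - (89q_F). Setting ∂π_F/∂q_F = 0: 308 - 2q_F - (q_E) = 0.
Ember's profit: π_E = (397 - Q)q_E - (56q_E). Setting ∂π_E/∂q_E = 0: 341 - 2q_E - (q_F) = 0.
So q_F = (308 - q_E)/2 and q_E = (341 - q_F)/2.
Substituting one into the other gives q_F = 275/3 and q_E = 374/3.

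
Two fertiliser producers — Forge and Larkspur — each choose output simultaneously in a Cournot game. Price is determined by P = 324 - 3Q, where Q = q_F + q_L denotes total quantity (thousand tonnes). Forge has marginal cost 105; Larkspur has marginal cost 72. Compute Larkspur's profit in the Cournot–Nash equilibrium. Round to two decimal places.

Forge's profit: π_F = (324 - 3Q)q_F - (105q_F). Setting ∂π_F/∂q_F = 0: 219 - 6q_F - 3(q_L) = 0.
Larkspur's profit: π_L = (324 - 3Q)q_L - (72q_L). Setting ∂π_L/∂q_L = 0: 252 - 6q_L - 3(q_F) = 0.
Rearranging gives the reaction functions q_F = (219 - 3q_L)/6 and q_L = (252 - 3q_F)/6.
Solving the pair: q_F = 62/3, q_L = 95/3.
Price P = 324 - 3·(157/3) = 167.
Larkspur's profit: (167 - 72)·(95/3) = 3008.3333.

3008.33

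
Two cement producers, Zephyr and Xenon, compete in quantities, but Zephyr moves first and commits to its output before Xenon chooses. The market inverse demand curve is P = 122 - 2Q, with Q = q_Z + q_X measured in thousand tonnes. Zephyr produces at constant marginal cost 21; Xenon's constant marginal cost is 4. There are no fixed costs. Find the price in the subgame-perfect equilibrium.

The follower Xenon best-responds to any q_Z: π_X = (122 - 2Q)q_X - 4q_X.
∂π_X/∂q_X = 118 - 2q_Z - 4q_X = 0 gives the reaction function q_X = (118 - 2q_Z)/4.
The leader anticipates this reaction. Substituting into P = 122 - 2Q gives P = 63 - q_Z, so π_Z = (63 - q_Z)q_Z - 21q_Z.
Maximising: ∂π_Z/∂q_Z = 42 - 2q_Z = 0, giving q_Z = 21.
Then q_X = (118 - 2·21)/4 = 19.
Total output Q = 40, so price P = 122 - 2·40 = 42.

42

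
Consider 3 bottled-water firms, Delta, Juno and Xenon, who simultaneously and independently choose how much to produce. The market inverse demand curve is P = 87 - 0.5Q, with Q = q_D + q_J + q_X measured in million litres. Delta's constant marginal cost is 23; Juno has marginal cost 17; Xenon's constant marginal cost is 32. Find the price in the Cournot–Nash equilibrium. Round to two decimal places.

39.75

Delta's profit: π_D = (87 - 0.5Q)q_D - (23q_D). Setting ∂π_D/∂q_D = 0: 64 - q_D - (1/2)(q_J + q_X) = 0.
Juno's profit: π_J = (87 - 0.5Q)q_J - (17q_J). Setting ∂π_J/∂q_J = 0: 70 - q_J - (1/2)(q_D + q_X) = 0.
Xenon's first-order condition: 55 - q_X - (1/2)(q_D + q_J) = 0.
Adding the 3 conditions: 189 − Q − Q = 0, i.e. Q = 189/2.
Back-substituting: q_D = (64 − 189/4)/(1/2) = 67/2, q_J = (70 − 189/4)/(1/2) = 91/2, q_X = (55 − 189/4)/(1/2) = 31/2.
Total output Q = 189/2, so price P = 87 - (1/2)·(189/2) = 159/4.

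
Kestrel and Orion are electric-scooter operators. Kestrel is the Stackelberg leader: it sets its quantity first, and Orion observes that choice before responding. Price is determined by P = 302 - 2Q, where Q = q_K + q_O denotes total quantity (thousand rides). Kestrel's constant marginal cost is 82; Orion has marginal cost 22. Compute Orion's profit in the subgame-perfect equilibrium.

5000

The follower Orion best-responds to any q_K: π_O = (302 - 2Q)q_O - 22q_O.
Follower FOC: 280 - 2q_K - 4q_O = 0, so q_O(q_K) = (280 - 2q_K)/4.
Kestrel substitutes q_O(q_K) into its own profit: π_K = q_K(302 - 2q_K - (280 - 2q_K)/2) - 82q_K = (162 - q_K)q_K - 82q_K.
Leader FOC: 80 - 2q_K = 0, so q_K = 40.
Then q_O = (280 - 2·40)/4 = 50.
Price P = 302 - 2·90 = 122.
Orion's profit: (122 - 22)·50 = 5000.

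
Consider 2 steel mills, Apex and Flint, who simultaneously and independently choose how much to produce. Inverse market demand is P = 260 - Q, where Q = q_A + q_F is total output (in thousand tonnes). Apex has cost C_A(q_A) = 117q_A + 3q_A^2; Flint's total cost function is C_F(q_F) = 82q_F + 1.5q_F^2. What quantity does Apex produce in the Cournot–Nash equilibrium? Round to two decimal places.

13.77

Apex's profit: π_A = (260 - Q)q_A - (117q_A + 3q_A²). Setting ∂π_A/∂q_A = 0: 143 - 8q_A - (q_F) = 0.
Flint's first-order condition: 178 - 5q_F - (q_A) = 0.
So q_A = (143 - q_F)/8 and q_F = (178 - q_A)/5.
Solving the pair: q_A = 179/13, q_F = 427/13.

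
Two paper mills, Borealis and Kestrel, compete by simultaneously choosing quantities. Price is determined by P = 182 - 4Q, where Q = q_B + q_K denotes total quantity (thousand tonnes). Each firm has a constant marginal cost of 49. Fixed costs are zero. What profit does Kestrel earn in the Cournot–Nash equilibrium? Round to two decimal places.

491.36

Each firm earns π_i = (182 - 4Q)q_i - 49q_i.
Setting ∂π_i/∂q_i = 0 with rivals' quantities fixed: 133 - 8q_i - 4q_j = 0.
With identical firms every q_j equals q_i, so q_j = q_i and 133 = 12q_i, giving q_i = 133/12.
Price P = 182 - 4·(133/6) = 280/3.
Kestrel's profit: (280/3 - 49)·(133/12) = 491.3611.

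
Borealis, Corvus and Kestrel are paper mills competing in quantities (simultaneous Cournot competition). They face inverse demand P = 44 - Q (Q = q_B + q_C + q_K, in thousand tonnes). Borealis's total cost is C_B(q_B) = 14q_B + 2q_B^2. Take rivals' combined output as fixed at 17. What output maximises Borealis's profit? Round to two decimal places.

With rivals' combined output fixed at 17, Borealis's profit is π_B = (44 - 17 - q_B)q_B - (14q_B + 2q_B²) = (27 - q_B)q_B - (14q_B + 2q_B²).
∂π_B/∂q_B = 13 - 6q_B = 0, so q_B = 13/6.

2.17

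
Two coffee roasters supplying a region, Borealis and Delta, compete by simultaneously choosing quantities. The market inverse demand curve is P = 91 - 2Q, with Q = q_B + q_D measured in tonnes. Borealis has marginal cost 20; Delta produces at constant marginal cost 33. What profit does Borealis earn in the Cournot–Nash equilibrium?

Borealis's profit: π_B = (91 - 2Q)q_B - (20q_B). Setting ∂π_B/∂q_B = 0: 71 - 4q_B - 2(q_D) = 0.
Delta's profit: π_D = (91 - 2Q)q_D - (33q_D). Setting ∂π_D/∂q_D = 0: 58 - 4q_D - 2(q_B) = 0.
Rearranging gives the reaction functions q_B = (71 - 2q_D)/4 and q_D = (58 - 2q_B)/4.
Substituting one into the other gives q_B = 14 and q_D = 15/2.
Price P = 91 - 2·(43/2) = 48.
Borealis's profit: (48 - 20)·14 = 392.

392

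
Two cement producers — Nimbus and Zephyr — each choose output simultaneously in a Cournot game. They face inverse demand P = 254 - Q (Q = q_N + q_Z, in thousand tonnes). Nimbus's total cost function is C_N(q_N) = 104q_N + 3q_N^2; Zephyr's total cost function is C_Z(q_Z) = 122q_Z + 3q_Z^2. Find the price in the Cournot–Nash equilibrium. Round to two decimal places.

Nimbus's profit: π_N = (254 - Q)q_N - (104q_N + 3q_N²). Setting ∂π_N/∂q_N = 0: 150 - 8q_N - (q_Z) = 0.
Zephyr's first-order condition: 132 - 8q_Z - (q_N) = 0.
So q_N = (150 - q_Z)/8 and q_Z = (132 - q_N)/8.
Solving the pair: q_N = 356/21, q_Z = 302/21.
Total output Q = 94/3, so price P = 254 - 94/3 = 668/3.

222.67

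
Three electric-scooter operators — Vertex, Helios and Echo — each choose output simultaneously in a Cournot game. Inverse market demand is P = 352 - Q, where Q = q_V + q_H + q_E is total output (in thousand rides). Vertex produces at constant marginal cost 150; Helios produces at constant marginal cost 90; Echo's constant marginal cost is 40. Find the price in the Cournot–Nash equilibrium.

Vertex's profit: π_V = (352 - Q)q_V - (150q_V). Setting ∂π_V/∂q_V = 0: 202 - 2q_V - (q_H + q_E) = 0.
Helios's first-order condition: 262 - 2q_H - (q_V + q_E) = 0.
Echo's first-order condition: 312 - 2q_E - (q_V + q_H) = 0.
Summing all 3 equations gives 776 − 4Q = 0, hence Q = 194.
Back-substituting: q_V = (202 − 194) = 8, q_H = (262 − 194) = 68, q_E = (312 − 194) = 118.
Total output Q = 194, so price P = 352 - 194 = 158.

158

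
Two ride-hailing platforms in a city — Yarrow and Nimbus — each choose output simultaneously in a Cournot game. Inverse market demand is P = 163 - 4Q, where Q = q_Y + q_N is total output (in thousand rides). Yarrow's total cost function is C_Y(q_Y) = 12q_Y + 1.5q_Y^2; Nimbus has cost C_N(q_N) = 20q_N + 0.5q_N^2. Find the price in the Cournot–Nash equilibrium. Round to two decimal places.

Yarrow's profit: π_Y = (163 - 4Q)q_Y - (12q_Y + (3/2)q_Y²). Setting ∂π_Y/∂q_Y = 0: 151 - 11q_Y - 4(q_N) = 0.
Nimbus's first-order condition: 143 - 9q_N - 4(q_Y) = 0.
So q_Y = (151 - 4q_N)/11 and q_N = (143 - 4q_Y)/9.
Solving the pair: q_Y = 787/83, q_N = 969/83.
Total output Q = 1756/83, so price P = 163 - 4·(1756/83) = 78.3735.

78.37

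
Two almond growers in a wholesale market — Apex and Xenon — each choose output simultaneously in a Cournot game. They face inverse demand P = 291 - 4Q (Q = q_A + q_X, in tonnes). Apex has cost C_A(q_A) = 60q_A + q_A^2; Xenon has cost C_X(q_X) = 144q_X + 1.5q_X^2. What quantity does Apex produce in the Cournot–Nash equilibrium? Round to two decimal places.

Apex's profit: π_A = (291 - 4Q)q_A - (60q_A + q_A²). Setting ∂π_A/∂q_A = 0: 231 - 10q_A - 4(q_X) = 0.
Xenon's first-order condition: 147 - 11q_X - 4(q_A) = 0.
So q_A = (231 - 4q_X)/10 and q_X = (147 - 4q_A)/11.
Solving the pair: q_A = 1953/94, q_X = 273/47.

20.78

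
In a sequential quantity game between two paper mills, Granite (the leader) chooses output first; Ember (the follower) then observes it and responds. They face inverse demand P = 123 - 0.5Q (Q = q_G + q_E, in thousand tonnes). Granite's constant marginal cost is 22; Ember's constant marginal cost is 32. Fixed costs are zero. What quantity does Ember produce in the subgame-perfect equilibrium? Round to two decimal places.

The follower Ember best-responds to any q_G: π_E = (123 - 0.5Q)q_E - 32q_E.
Follower FOC: 91 - (1/2)q_G - q_E = 0, so q_E(q_G) = (91 - (1/2)q_G).
Granite substitutes q_E(q_G) into its own profit: π_G = q_G(123 - (1/2)q_G - (91 - (1/2)q_G)/2) - 22q_G = (155/2 - (1/4)q_G)q_G - 22q_G.
The leader's first-order condition 111/2 - (1/2)q_G = 0 yields q_G = 111.
Then q_E = (91 - (1/2)·111) = 71/2.

35.50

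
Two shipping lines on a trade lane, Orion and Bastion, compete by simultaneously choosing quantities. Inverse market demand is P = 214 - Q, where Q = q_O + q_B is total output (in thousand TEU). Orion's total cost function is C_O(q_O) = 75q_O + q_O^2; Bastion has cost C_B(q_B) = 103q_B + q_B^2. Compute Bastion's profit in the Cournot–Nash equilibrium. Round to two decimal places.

Orion's profit: π_O = (214 - Q)q_O - (75q_O + q_O²). Setting ∂π_O/∂q_O = 0: 139 - 4q_O - (q_B) = 0.
Bastion's profit: π_B = (214 - Q)q_B - (103q_B + q_B²). Setting ∂π_B/∂q_B = 0: 111 - 4q_B - (q_O) = 0.
Best responses: q_O = (139 - q_B)/4, q_B = (111 - q_O)/4.
Solving the pair: q_O = 89/3, q_B = 61/3.
Price P = 214 - 50 = 164.
Bastion's profit: 164·(61/3) - 103·(61/3) - (61/3)² = 826.8889.

826.89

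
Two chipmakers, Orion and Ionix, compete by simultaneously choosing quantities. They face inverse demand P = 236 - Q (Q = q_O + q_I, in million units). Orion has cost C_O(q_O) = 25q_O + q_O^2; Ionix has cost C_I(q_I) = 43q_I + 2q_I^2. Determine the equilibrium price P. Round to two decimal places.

Orion's profit: π_O = (236 - Q)q_O - (25q_O + q_O²). Setting ∂π_O/∂q_O = 0: 211 - 4q_O - (q_I) = 0.
Ionix's first-order condition: 193 - 6q_I - (q_O) = 0.
Rearranging gives the reaction functions q_O = (211 - q_I)/4 and q_I = (193 - q_O)/6.
Solving the pair: q_O = 1073/23, q_I = 561/23.
Total output Q = 1634/23, so price P = 236 - 1634/23 = 164.9565.

164.96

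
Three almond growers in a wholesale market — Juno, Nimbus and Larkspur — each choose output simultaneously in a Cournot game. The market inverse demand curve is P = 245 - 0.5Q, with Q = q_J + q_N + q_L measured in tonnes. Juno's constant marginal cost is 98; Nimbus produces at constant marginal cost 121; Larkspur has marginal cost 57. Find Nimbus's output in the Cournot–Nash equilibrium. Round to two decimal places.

Juno's profit: π_J = (245 - 0.5Q)q_J - (98q_J). Setting ∂π_J/∂q_J = 0: 147 - q_J - (1/2)(q_N + q_L) = 0.
Nimbus's first-order condition: 124 - q_N - (1/2)(q_J + q_L) = 0.
Larkspur's profit: π_L = (245 - 0.5Q)q_L - (57q_L). Setting ∂π_L/∂q_L = 0: 188 - q_L - (1/2)(q_J + q_N) = 0.
Adding the 3 conditions: 459 − Q − Q = 0, i.e. Q = 459/2.
Back-substituting: q_J = (147 − 459/4)/(1/2) = 129/2, q_N = (124 − 459/4)/(1/2) = 37/2, q_L = (188 − 459/4)/(1/2) = 293/2.

18.50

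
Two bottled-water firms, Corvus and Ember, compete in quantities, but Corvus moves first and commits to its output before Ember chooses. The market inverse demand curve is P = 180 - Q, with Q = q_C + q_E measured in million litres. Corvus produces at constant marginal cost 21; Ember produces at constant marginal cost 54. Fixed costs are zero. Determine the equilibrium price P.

The follower Ember best-responds to any q_C: π_E = (180 - Q)q_E - 54q_E.
Follower FOC: 126 - q_C - 2q_E = 0, so q_E(q_C) = (126 - q_C)/2.
The leader anticipates this reaction. Substituting into P = 180 - Q gives P = 117 - (1/2)q_C, so π_C = (117 - (1/2)q_C)q_C - 21q_C.
The leader's first-order condition 96 - q_C = 0 yields q_C = 96.
Then q_E = (126 - 96)/2 = 15.
Total output Q = 111, so price P = 180 - 111 = 69.

69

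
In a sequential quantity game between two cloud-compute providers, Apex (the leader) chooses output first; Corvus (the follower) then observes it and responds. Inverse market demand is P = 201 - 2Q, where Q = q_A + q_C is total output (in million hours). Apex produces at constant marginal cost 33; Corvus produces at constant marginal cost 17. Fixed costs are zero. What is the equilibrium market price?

The follower Corvus best-responds to any q_A: π_C = (201 - 2Q)q_C - 17q_C.
Follower FOC: 184 - 2q_A - 4q_C = 0, so q_C(q_A) = (184 - 2q_A)/4.
The leader anticipates this reaction. Substituting into P = 201 - 2Q gives P = 109 - q_A, so π_A = (109 - q_A)q_A - 33q_A.
Leader FOC: 76 - 2q_A = 0, so q_A = 38.
Then q_C = (184 - 2·38)/4 = 27.
Total output Q = 65, so price P = 201 - 2·65 = 71.

71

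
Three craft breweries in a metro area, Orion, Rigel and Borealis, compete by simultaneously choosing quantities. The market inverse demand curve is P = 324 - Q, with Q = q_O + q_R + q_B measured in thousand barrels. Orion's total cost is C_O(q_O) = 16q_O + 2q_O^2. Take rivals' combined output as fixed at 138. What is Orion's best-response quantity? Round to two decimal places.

With rivals' combined output fixed at 138, Orion's profit is π_O = (324 - 138 - q_O)q_O - (16q_O + 2q_O²) = (186 - q_O)q_O - (16q_O + 2q_O²).
∂π_O/∂q_O = 170 - 6q_O = 0, so q_O = 85/3.

28.33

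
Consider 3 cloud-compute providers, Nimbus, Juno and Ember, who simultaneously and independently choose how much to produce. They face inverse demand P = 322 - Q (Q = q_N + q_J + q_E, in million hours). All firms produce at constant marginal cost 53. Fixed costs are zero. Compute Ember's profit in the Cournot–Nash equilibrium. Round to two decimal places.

Each firm earns π_i = (322 - Q)q_i - 53q_i.
Setting ∂π_i/∂q_i = 0 with rivals' quantities fixed: 269 - 2q_i - Σ_{j≠i} q_j = 0.
With identical firms every q_j equals q_i, so Σ_{j≠i} q_j = 2q_i and 269 = 4q_i, giving q_i = 269/4.
Price P = 322 - 807/4 = 481/4.
Ember's profit: (481/4 - 53)·(269/4) = 4522.5625.

4522.56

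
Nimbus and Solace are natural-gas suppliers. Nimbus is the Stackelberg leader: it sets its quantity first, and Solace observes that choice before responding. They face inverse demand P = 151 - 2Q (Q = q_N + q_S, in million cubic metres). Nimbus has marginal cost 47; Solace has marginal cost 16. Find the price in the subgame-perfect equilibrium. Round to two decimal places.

65.25

The follower Solace best-responds to any q_N: π_S = (151 - 2Q)q_S - 16q_S.
∂π_S/∂q_S = 135 - 2q_N - 4q_S = 0 gives the reaction function q_S = (135 - 2q_N)/4.
Nimbus substitutes q_S(q_N) into its own profit: π_N = q_N(151 - 2q_N - (135 - 2q_N)/2) - 47q_N = (167/2 - q_N)q_N - 47q_N.
Leader FOC: 73/2 - 2q_N = 0, so q_N = 73/4.
Then q_S = (135 - 2·(73/4))/4 = 197/8.
Total output Q = 343/8, so price P = 151 - 2·(343/8) = 261/4.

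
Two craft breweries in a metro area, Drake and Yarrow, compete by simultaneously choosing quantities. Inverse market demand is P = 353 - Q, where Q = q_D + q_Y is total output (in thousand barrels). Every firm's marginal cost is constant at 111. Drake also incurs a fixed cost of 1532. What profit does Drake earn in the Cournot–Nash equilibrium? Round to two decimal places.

A representative firm's profit is π_i = q_i(353 - Q) - 111q_i.
First-order condition (treating rivals' output as given): 242 - 2q_i - q_j = 0.
By symmetry each firm produces the same amount; substituting q_j = q_i yields q_i = 242/3.
Price P = 353 - 484/3 = 575/3.
Drake's profit: (575/3 - 111)·(242/3) - 1532 = 4975.1111.

4975.11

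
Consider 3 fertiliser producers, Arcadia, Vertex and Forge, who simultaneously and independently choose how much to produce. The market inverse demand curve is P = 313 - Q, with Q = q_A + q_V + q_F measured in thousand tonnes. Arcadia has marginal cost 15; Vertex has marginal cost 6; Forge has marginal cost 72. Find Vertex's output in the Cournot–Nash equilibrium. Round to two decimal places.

95.50

Arcadia's profit: π_A = (313 - Q)q_A - (15q_A). Setting ∂π_A/∂q_A = 0: 298 - 2q_A - (q_V + q_F) = 0.
Vertex's first-order condition: 307 - 2q_V - (q_A + q_F) = 0.
Forge's first-order condition: 241 - 2q_F - (q_A + q_V) = 0.
Adding the 3 first-order conditions: 846 − 4Q = 0, so Q = 423/2.
Back-substituting: q_A = (298 − 423/2) = 173/2, q_V = (307 − 423/2) = 191/2, q_F = (241 − 423/2) = 59/2.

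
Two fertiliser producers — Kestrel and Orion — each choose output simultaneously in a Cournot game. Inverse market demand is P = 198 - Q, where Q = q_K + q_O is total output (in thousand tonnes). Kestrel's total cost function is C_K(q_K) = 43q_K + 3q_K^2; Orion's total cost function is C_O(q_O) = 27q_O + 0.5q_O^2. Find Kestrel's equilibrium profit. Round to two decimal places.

Kestrel's profit: π_K = (198 - Q)q_K - (43q_K + 3q_K²). Setting ∂π_K/∂q_K = 0: 155 - 8q_K - (q_O) = 0.
Orion's profit: π_O = (198 - Q)q_O - (27q_O + (1/2)q_O²). Setting ∂π_O/∂q_O = 0: 171 - 3q_O - (q_K) = 0.
So q_K = (155 - q_O)/8 and q_O = (171 - q_K)/3.
Substituting one into the other gives q_K = 294/23 and q_O = 1213/23.
Price P = 198 - 1507/23 = 132.4783.
Kestrel's profit: 132.4783·(294/23) - 43·(294/23) - 3(294/23)² = 653.5803.

653.58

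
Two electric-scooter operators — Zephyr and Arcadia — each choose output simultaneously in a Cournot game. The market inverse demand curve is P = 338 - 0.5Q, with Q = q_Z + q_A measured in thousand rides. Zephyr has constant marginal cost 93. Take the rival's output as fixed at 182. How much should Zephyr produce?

With the rival's output fixed at 182, Zephyr's profit is π_Z = (338 - (1/2)·182 - (1/2)q_Z)q_Z - (93q_Z) = (247 - (1/2)q_Z)q_Z - (93q_Z).
∂π_Z/∂q_Z = 154 - q_Z = 0, so q_Z = 154.

154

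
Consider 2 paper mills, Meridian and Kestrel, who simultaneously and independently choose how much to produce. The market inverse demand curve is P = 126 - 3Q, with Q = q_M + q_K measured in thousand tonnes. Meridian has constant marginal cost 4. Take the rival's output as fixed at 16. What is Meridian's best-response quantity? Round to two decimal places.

With the rival's output fixed at 16, Meridian's profit is π_M = (126 - 3·16 - 3q_M)q_M - (4q_M) = (78 - 3q_M)q_M - (4q_M).
∂π_M/∂q_M = 74 - 6q_M = 0, so q_M = 37/3.

12.33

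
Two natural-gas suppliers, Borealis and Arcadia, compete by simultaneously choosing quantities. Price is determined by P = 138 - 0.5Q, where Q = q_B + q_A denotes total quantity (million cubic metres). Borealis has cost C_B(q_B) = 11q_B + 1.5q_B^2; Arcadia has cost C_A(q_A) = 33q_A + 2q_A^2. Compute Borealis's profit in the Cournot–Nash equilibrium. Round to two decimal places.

Borealis's profit: π_B = (138 - 0.5Q)q_B - (11q_B + (3/2)q_B²). Setting ∂π_B/∂q_B = 0: 127 - 4q_B - (1/2)(q_A) = 0.
Arcadia's profit: π_A = (138 - 0.5Q)q_A - (33q_A + 2q_A²). Setting ∂π_A/∂q_A = 0: 105 - 5q_A - (1/2)(q_B) = 0.
So q_B = (127 - (1/2)q_A)/4 and q_A = (105 - (1/2)q_B)/5.
Substituting one into the other gives q_B = 29.4937 and q_A = 1426/79.
Price P = 138 - (1/2)·47.5443 = 114.2278.
Borealis's profit: 114.2278·29.4937 - 11·29.4937 - (3/2)·29.4937² = 1739.7532.

1739.75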